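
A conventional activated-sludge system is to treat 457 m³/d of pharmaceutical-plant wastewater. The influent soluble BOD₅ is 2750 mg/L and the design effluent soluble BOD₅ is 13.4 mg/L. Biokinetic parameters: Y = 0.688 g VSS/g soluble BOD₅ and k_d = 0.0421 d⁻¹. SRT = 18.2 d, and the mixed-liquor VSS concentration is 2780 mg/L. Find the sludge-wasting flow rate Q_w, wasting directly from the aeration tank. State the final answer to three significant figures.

Q_w ≈ 175 m³/d

Rearranging the biomass balance for a CMAS with decay, V = Y·Q·ΔS·θ_c / [X·(1+k_d θ_c)] = 0.688 × 457 × (2750 − 13.4) × 18.2 / [2780 × (1 + 0.0421 × 18.2)] = 1.57×10^7 / 4910 = 3189 m³.
With mixed-liquor wasting, θ_c = V/Q_w, so Q_w = V/θ_c = 3189/18.2 = 175.2 m³/d.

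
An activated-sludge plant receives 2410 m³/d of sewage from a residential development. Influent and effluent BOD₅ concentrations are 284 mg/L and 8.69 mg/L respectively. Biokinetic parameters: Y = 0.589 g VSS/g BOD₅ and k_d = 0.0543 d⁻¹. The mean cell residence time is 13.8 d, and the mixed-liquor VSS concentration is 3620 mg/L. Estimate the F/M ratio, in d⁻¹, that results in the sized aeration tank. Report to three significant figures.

From the SRT design equation V = Y Q (S₀−S) θ_c / [X (1 + k_d θ_c)] = 0.589 × 2410 × (284 − 8.69) × 13.8 / [3620 × (1 + 0.0543 × 13.8)] = 5.39×10^6 / 6333 = 851.6 m³.
F/M = applied load / biomass = Q·S₀/(V·X) = 2410 × 284 / (851.6 × 3620) = 0.2220 d⁻¹.

F/M ≈ 0.222 d⁻¹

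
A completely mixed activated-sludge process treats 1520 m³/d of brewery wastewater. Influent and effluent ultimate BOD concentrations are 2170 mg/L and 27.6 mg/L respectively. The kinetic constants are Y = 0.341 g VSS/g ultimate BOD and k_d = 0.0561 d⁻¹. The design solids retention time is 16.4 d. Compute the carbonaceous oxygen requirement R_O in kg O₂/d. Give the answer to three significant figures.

R_O ≈ 2440 kg O₂/d

Y_obs = Y / (1 + k_d θ_c) = 0.341 / (1 + 0.0561 × 16.4) = 0.341 / 1.920 = 0.1776.
ΔS = 2170 − 27.6 = 2142 mg/L, so the substrate removal rate is 1520 × 2142/1000 = 3256 kg ultimate BOD/d.
Net sludge production P_X = 0.1776 × 3256 = 578.3 kg VSS/d.
R_O = Q·ΔS − 1.42 P_X = 3256 − 821.3 = 2435 kg O₂/d.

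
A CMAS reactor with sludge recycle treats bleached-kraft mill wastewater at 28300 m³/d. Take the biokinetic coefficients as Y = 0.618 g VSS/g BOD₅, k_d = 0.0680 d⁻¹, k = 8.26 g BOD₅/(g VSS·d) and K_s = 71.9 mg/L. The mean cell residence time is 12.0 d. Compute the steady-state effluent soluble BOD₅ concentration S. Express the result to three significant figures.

From the Monod/SRT balance for a CMAS, S = K_s·(1+k_d θ_c)/[θ_c·(Y k − k_d) − 1] = 71.9 × (1 + 0.0680 × 12.0) / [12.0 × (0.618 × 8.26 − 0.0680) − 1] = 130.6 / 59.44 = 2.197 mg/L.

S ≈ 2.20 mg/L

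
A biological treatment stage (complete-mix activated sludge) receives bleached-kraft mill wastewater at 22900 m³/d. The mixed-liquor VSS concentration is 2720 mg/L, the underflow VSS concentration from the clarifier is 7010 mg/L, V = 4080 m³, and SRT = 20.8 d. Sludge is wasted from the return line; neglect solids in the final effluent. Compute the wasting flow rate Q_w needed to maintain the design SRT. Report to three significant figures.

Q_w ≈ 76.1 m³/d

Wasting from the return line (neglecting effluent solids): Q_w = V·X / (θ_c·X_r) = 4080 × 2720 / (20.8 × 7010) = 76.11 m³/d.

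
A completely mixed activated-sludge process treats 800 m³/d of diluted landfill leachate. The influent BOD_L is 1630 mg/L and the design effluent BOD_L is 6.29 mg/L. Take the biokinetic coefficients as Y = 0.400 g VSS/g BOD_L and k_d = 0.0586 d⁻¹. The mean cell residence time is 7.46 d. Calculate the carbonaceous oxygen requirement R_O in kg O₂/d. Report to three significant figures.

R_O ≈ 786 kg O₂/d

Y_obs = Y / (1 + k_d θ_c) = 0.400 / (1 + 0.0586 × 7.46) = 0.400 / 1.437 = 0.2783.
Mass of BOD_L removed per day: Q(S₀ − S) = 800 × 1624 g/m³ = 1299 kg/d.
P_X = Y_obs·Q·(S₀ − S) = 0.2783 × 1299 = 361.5 kg VSS/d.
Carbonaceous O₂ demand = substrate oxidised − cell-mass equivalent = 1299 − 1.42 × 361.5 = 785.6 kg O₂/d.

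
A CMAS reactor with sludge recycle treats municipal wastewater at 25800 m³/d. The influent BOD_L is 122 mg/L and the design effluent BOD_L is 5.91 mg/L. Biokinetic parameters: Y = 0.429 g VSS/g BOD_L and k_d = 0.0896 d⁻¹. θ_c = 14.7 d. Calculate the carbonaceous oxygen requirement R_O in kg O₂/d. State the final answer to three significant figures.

R_O ≈ 2210 kg O₂/d

Correct the yield for decay: Y_obs = Y/(1 + k_d θ_c) = 0.429 / (1 + 0.0896 × 14.7) = 0.429 / 2.317 = 0.1851.
ΔS = 122 − 5.91 = 116.1 mg/L, so the substrate removal rate is 25800 × 116.1/1000 = 2995 kg BOD_L/d.
Biomass synthesised: P_X = Y_obs × 2995 = 554.5 kg VSS/d.
R_O = Q·ΔS − 1.42 P_X = 2995 − 787.4 = 2208 kg O₂/d.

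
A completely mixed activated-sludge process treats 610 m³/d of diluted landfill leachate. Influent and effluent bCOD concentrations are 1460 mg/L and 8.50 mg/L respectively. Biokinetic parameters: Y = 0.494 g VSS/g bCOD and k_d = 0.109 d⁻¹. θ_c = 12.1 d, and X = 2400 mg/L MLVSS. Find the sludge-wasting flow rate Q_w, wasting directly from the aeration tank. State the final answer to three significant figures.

From the SRT design equation V = Y Q (S₀−S) θ_c / [X (1 + k_d θ_c)] = 0.494 × 610 × (1460 − 8.50) × 12.1 / [2400 × (1 + 0.109 × 12.1)] = 5.29×10^6 / 5565 = 951.0 m³.
With mixed-liquor wasting, θ_c = V/Q_w, so Q_w = V/θ_c = 951.0/12.1 = 78.59 m³/d.

Q_w ≈ 78.6 m³/d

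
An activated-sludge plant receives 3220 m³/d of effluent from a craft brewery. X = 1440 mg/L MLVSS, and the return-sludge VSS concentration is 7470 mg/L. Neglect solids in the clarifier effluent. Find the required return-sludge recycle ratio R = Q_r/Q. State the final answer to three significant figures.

Mass balance around the secondary clarifier (neglecting effluent solids): R = X / (X_r − X) = 1440 / (7470 − 1440) = 0.2388.

R ≈ 0.239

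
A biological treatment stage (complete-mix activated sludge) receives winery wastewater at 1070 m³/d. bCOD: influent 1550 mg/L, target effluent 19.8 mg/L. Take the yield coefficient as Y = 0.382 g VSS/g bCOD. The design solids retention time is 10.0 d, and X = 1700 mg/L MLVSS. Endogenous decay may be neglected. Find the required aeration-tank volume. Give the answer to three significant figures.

Biomass mass balance (decay neglected): V·X = Y·Q·(S₀ − S)·θ_c, so V = 0.382 × 1070 × (1550 − 19.8) × 10.0 / 1700 = 3679 m³.

V ≈ 3680 m³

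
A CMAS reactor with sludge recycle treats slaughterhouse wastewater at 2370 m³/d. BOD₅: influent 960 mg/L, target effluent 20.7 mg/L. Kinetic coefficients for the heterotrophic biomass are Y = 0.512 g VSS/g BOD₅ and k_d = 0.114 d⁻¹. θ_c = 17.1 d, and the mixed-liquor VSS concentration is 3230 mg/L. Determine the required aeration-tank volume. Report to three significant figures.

V ≈ 2050 m³

Steady-state biomass mass balance: V·X·(1 + k_d·θ_c) = Y·Q·(S₀ − S)·θ_c, so V = 0.512 × 2370 × (960 − 20.7) × 17.1 / [3230 × (1 + 0.114 × 17.1)] = 1.95×10^7 / 9527 = 2046 m³.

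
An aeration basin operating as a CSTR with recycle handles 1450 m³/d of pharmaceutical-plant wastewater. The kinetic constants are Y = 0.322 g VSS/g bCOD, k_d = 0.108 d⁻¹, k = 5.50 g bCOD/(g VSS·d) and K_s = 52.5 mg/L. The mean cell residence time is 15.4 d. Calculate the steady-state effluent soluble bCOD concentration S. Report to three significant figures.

S ≈ 5.68 mg/L

From the Monod/SRT balance for a CMAS, S = K_s·(1+k_d θ_c)/[θ_c·(Y k − k_d) − 1] = 52.5 × (1 + 0.108 × 15.4) / [15.4 × (0.322 × 5.50 − 0.108) − 1] = 139.8 / 24.61 = 5.681 mg/L.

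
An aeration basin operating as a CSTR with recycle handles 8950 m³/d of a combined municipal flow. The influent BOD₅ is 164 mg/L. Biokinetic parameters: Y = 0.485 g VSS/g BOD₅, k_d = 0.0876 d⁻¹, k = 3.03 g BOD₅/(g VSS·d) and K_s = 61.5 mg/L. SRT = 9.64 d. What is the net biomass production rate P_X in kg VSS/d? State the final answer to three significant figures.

For a completely mixed reactor with recycle the Lawrence–McCarty relation gives S = K_s·(1 + k_d·θ_c) / [θ_c·(Y·k − k_d) − 1] = 61.5 × (1 + 0.0876 × 9.64) / [9.64 × (0.485 × 3.03 − 0.0876) − 1] = 113.4 / 12.32 = 9.206 mg/L.
Observed yield with endogenous decay: Y_obs = Y / (1 + k_d·θ_c) = 0.485 / (1 + 0.0876 × 9.64) = 0.485 / 1.844 = 0.2629 g VSS/g BOD₅.
Substrate removed = Q·(S₀ − S) = 8950 m³/d × (164 − 9.21) g/m³ = 1.39×10^6 g/d = 1385 kg/d.
So the net sludge growth is P_X = 0.2629 × 1385 = 364.3 kg VSS/d.

P_X ≈ 364 kg VSS/d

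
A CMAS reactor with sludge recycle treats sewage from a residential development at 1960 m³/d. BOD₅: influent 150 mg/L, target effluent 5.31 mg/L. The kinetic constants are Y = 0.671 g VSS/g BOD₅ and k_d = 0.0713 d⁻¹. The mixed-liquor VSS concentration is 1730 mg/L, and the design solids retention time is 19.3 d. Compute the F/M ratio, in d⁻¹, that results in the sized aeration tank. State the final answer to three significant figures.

Steady-state biomass mass balance: V·X·(1 + k_d·θ_c) = Y·Q·(S₀ − S)·θ_c, so V = 0.671 × 1960 × (150 − 5.31) × 19.3 / [1730 × (1 + 0.0713 × 19.3)] = 3.67×10^6 / 4111 = 893.4 m³.
F/M = Q·S₀ / (V·X) = 1960 × 150 / (893.4 × 1730) = 0.1902 g BOD₅·(g VSS·d)⁻¹.

F/M ≈ 0.190 d⁻¹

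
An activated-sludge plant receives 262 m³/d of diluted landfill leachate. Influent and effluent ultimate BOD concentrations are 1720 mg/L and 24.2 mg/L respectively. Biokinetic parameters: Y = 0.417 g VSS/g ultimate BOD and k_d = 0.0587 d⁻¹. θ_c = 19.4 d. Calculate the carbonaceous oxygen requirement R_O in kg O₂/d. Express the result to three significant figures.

R_O ≈ 321 kg O₂/d

The observed yield is Y_obs = Y/(1 + k_d·θ_c) = 0.417 / (1 + 0.0587 × 19.4) = 0.417 / 2.139 = 0.1950 g VSS per g ultimate BOD removed.
ΔS = 1720 − 24.2 = 1696 mg/L, so the substrate removal rate is 262 × 1696/1000 = 444.3 kg ultimate BOD/d.
P_X = Y_obs·Q·(S₀ − S) = 0.1950 × 444.3 = 86.63 kg VSS/d.
R_O = Q·(S₀ − S) − 1.42·P_X = 444.3 − 1.42 × 86.63 = 321.3 kg O₂/d.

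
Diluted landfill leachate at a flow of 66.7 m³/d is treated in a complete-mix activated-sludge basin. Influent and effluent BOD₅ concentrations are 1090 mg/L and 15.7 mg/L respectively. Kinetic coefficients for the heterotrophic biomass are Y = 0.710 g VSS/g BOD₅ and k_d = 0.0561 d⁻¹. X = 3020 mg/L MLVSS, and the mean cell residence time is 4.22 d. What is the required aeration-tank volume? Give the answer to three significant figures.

Rearranging the biomass balance for a CMAS with decay, V = Y·Q·ΔS·θ_c / [X·(1+k_d θ_c)] = 0.710 × 66.7 × (1090 − 15.7) × 4.22 / [3020 × (1 + 0.0561 × 4.22)] = 2.15×10^5 / 3735 = 57.48 m³.

V ≈ 57.5 m³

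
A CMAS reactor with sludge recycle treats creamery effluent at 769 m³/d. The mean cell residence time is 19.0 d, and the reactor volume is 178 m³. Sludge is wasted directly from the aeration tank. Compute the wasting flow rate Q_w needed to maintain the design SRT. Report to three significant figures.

With mixed-liquor wasting, θ_c = V/Q_w, so Q_w = V/θ_c = 178.0/19.0 = 9.368 m³/d.

Q_w ≈ 9.37 m³/d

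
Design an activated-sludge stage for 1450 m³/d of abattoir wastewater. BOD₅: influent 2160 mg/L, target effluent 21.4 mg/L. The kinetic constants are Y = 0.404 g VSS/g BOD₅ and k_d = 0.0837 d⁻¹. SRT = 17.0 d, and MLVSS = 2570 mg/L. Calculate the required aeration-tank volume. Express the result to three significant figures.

Rearranging the biomass balance for a CMAS with decay, V = Y·Q·ΔS·θ_c / [X·(1+k_d θ_c)] = 0.404 × 1450 × (2160 − 21.4) × 17.0 / [2570 × (1 + 0.0837 × 17.0)] = 2.13×10^7 / 6227 = 3420 m³.

V ≈ 3420 m³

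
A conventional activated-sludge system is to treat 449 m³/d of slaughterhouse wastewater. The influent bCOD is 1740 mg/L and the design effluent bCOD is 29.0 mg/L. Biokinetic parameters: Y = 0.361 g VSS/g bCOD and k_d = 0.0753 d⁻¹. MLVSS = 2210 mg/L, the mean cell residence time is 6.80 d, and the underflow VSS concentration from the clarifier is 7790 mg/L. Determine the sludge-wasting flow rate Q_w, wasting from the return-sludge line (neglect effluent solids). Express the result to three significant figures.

From the SRT design equation V = Y Q (S₀−S) θ_c / [X (1 + k_d θ_c)] = 0.361 × 449 × (1740 − 29.0) × 6.80 / [2210 × (1 + 0.0753 × 6.80)] = 1.89×10^6 / 3342 = 564.4 m³.
Wasting from the return line (neglecting effluent solids): Q_w = V·X / (θ_c·X_r) = 564.4 × 2210 / (6.80 × 7790) = 23.55 m³/d.

Q_w ≈ 23.5 m³/d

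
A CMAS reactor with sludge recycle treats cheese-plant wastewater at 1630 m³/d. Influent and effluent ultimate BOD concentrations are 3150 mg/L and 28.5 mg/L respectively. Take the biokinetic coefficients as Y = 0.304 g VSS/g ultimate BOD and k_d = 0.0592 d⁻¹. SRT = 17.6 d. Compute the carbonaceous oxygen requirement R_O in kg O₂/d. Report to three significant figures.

Observed yield with endogenous decay: Y_obs = Y / (1 + k_d·θ_c) = 0.304 / (1 + 0.0592 × 17.6) = 0.304 / 2.042 = 0.1489 g VSS/g ultimate BOD.
ΔS = 3150 − 28.5 = 3122 mg/L, so the substrate removal rate is 1630 × 3122/1000 = 5088 kg ultimate BOD/d.
Net sludge production P_X = 0.1489 × 5088 = 757.5 kg VSS/d.
Carbonaceous O₂ demand = substrate oxidised − cell-mass equivalent = 5088 − 1.42 × 757.5 = 4012 kg O₂/d.

R_O ≈ 4010 kg O₂/d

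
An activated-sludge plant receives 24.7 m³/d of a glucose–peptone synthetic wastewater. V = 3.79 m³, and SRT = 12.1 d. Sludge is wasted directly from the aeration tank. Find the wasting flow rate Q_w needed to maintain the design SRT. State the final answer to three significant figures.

Wasting from the aeration tank: Q_w = V / θ_c = 3.790 / 12.1 = 0.3132 m³/d.

Q_w ≈ 0.313 m³/d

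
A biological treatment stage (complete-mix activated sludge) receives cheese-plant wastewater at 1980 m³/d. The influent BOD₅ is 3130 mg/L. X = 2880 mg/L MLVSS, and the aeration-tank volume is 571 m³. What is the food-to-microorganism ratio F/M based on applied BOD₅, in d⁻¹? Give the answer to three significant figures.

F/M ≈ 3.77 d⁻¹

F/M = applied load / biomass = Q·S₀/(V·X) = 1980 × 3130 / (571.0 × 2880) = 3.769 d⁻¹.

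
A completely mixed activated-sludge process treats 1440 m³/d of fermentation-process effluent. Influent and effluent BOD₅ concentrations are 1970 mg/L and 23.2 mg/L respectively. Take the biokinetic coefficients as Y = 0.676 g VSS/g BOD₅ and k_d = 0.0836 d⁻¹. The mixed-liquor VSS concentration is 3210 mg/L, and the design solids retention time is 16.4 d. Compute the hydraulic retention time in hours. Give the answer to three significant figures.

τ ≈ 68.1 h

Steady-state biomass mass balance: V·X·(1 + k_d·θ_c) = Y·Q·(S₀ − S)·θ_c, so V = 0.676 × 1440 × (1970 − 23.2) × 16.4 / [3210 × (1 + 0.0836 × 16.4)] = 3.11×10^7 / 7611 = 4083 m³.
Hydraulic retention time τ = V/Q = 4083 / 1440 = 2.836 d = 68.06 h.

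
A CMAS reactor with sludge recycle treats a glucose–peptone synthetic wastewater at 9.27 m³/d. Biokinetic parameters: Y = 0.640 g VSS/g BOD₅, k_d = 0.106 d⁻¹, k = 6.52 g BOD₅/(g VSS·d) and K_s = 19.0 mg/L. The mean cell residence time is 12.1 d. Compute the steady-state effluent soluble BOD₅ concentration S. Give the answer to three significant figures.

Effluent substrate depends only on kinetics and SRT: S = K_s(1 + k_d θ_c) / [θ_c(Yk − k_d) − 1] = 19.0 × (1 + 0.106 × 12.1) / [12.1 × (0.640 × 6.52 − 0.106) − 1] = 43.37 / 48.21 = 0.8996 mg/L.

S ≈ 0.900 mg/L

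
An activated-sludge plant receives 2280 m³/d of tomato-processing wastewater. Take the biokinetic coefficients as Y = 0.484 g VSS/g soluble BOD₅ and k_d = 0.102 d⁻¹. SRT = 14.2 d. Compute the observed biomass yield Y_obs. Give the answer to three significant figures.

Correct the yield for decay: Y_obs = Y/(1 + k_d θ_c) = 0.484 / (1 + 0.102 × 14.2) = 0.484 / 2.448 = 0.1977.

Y_obs ≈ 0.198 g VSS/g soluble BOD₅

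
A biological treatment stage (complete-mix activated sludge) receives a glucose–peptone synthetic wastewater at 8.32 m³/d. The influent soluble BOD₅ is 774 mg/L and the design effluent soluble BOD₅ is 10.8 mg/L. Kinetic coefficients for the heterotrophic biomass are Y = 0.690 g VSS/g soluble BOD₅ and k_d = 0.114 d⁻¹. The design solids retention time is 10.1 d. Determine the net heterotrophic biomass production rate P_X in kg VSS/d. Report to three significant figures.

Correct the yield for decay: Y_obs = Y/(1 + k_d θ_c) = 0.690 / (1 + 0.114 × 10.1) = 0.690 / 2.151 = 0.3207.
Q·(S₀ − S) = 8.32 × (774 − 10.8) × 10⁻³ = 6.350 kg/d removed.
Biomass produced: P_X = Y_obs·Q·ΔS = 0.3207 × 6.350 ≈ 2.037 kg VSS/d.

P_X ≈ 2.04 kg VSS/d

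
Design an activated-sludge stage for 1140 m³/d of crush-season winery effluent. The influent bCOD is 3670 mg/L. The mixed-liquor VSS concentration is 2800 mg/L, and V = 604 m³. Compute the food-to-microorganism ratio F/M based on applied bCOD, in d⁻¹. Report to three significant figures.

F/M ≈ 2.47 d⁻¹

F/M = applied load / biomass = Q·S₀/(V·X) = 1140 × 3670 / (604.0 × 2800) = 2.474 d⁻¹.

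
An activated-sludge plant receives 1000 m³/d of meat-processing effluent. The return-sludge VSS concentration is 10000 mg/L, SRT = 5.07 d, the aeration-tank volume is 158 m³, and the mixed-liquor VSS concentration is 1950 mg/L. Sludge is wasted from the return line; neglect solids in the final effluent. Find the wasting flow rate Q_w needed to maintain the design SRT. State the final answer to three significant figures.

Q_w = (V·X)/(θ_c X_r) = 158.0 × 1950 / (5.07 × 10000) = 6.077 m³/d.

Q_w ≈ 6.08 m³/d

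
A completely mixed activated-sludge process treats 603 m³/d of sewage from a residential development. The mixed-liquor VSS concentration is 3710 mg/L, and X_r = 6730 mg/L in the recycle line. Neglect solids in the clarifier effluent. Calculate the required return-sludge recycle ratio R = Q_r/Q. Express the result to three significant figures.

Solids balance on the clarifier gives (1+R)X = R·X_r, so R = X/(X_r − X) = 3710 / (6730 − 3710) = 1.228.

R ≈ 1.23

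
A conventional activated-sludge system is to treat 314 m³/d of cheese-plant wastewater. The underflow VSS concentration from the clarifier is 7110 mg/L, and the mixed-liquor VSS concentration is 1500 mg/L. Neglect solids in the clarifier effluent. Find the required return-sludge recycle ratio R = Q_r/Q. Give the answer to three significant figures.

R = Q_r/Q = X/(X_r − X) = 1500 / (7110 − 1500) = 0.2674.

R ≈ 0.267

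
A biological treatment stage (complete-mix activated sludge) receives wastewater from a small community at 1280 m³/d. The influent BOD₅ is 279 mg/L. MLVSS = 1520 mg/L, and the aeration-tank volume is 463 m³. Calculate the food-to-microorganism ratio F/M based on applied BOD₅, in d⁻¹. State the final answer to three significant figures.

F/M = Q·S₀ / (V·X) = 1280 × 279 / (463.0 × 1520) = 0.5074 g BOD₅·(g VSS·d)⁻¹.

F/M ≈ 0.507 d⁻¹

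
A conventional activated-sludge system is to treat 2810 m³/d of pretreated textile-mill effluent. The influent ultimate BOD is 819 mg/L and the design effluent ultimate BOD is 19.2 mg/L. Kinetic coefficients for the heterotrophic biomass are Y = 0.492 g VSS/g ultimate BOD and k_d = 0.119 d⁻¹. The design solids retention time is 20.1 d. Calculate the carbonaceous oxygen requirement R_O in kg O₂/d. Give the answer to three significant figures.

R_O ≈ 1780 kg O₂/d

Correct the yield for decay: Y_obs = Y/(1 + k_d θ_c) = 0.492 / (1 + 0.119 × 20.1) = 0.492 / 3.392 = 0.1451.
Substrate removed = Q·(S₀ − S) = 2810 m³/d × (819 − 19.2) g/m³ = 2.25×10^6 g/d = 2247 kg/d.
Net sludge production P_X = 0.1451 × 2247 = 326.0 kg VSS/d.
R_O = Q·ΔS − 1.42 P_X = 2247 − 462.9 = 1785 kg O₂/d.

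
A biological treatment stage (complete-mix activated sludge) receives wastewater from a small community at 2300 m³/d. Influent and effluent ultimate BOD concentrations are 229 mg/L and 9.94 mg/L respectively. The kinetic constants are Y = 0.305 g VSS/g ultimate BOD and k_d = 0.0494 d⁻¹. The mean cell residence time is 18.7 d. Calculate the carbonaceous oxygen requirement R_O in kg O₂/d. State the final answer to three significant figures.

Observed yield with endogenous decay: Y_obs = Y / (1 + k_d·θ_c) = 0.305 / (1 + 0.0494 × 18.7) = 0.305 / 1.924 = 0.1585 g VSS/g ultimate BOD.
Substrate removed = Q·(S₀ − S) = 2300 m³/d × (229 − 9.94) g/m³ = 5.04×10^5 g/d = 503.8 kg/d.
Biomass synthesised: P_X = Y_obs × 503.8 = 79.88 kg VSS/d.
Carbonaceous O₂ demand = substrate oxidised − cell-mass equivalent = 503.8 − 1.42 × 79.88 = 390.4 kg O₂/d.

R_O ≈ 390 kg O₂/d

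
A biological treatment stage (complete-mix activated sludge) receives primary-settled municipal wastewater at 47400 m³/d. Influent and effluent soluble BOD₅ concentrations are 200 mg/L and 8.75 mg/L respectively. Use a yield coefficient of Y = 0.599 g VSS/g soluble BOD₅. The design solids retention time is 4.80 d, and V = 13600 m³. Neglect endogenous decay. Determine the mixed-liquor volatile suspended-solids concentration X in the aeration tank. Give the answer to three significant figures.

X ≈ 1920 mg/L

Without decay, X = Y Q (S₀−S) θ_c / V = 0.599 × 47400 × (200 − 8.75) × 4.80 / 13600 = 1917 mg/L.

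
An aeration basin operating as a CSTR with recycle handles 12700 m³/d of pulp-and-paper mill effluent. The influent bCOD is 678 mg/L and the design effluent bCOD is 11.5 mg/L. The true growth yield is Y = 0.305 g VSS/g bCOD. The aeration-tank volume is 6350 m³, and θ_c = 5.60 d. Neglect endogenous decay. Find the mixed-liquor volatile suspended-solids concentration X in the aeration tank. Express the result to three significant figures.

X ≈ 2280 mg/L

X = Y·Q·ΔS·θ_c / V = 0.305 × 12700 × (678 − 11.5) × 5.60 / 6350 = 2277 mg/L.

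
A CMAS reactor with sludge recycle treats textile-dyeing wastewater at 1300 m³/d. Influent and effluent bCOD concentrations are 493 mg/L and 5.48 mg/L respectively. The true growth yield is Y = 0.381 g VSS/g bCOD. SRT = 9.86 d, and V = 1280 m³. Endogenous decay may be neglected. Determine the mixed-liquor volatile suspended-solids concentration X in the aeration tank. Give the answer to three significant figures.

From V·X = Y·Q·(S₀ − S)·θ_c (decay neglected): X = 0.381 × 1300 × (493 − 5.48) × 9.86 / 1280 = 1860 mg/L.

X ≈ 1860 mg/L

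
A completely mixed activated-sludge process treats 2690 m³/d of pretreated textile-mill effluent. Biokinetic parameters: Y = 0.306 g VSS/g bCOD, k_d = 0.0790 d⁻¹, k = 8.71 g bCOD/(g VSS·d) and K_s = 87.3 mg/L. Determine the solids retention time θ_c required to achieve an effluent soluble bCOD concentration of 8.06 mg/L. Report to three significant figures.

θ_c ≈ 6.84 d

From 1/θ_c = Y·k·S/(K_s + S) − k_d: Y·k·S/(K_s+S) = 0.306 × 8.71 × 8.06 / (87.3 + 8.06) = 0.2253 d⁻¹.
Then 1/θ_c = μ − k_d = 0.2253 − 0.0790 = 0.1463 d⁻¹, giving θ_c = 6.837 d.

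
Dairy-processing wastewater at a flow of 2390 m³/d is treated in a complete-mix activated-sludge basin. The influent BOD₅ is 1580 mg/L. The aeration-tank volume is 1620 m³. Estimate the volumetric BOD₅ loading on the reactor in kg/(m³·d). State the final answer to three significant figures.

Volumetric loading L_v = Q·S₀ / V = 2390 × 1580 g/m³ / 1620 m³ = 2331 g/(m³·d) = 2.331 kg BOD₅/(m³·d).

L_v ≈ 2.33 kg BOD₅/(m³·d)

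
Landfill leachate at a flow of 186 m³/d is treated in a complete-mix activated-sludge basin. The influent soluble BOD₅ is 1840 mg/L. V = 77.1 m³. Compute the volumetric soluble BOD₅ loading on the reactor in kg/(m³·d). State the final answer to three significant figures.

L_v ≈ 4.44 kg soluble BOD₅/(m³·d)

Volumetric loading L_v = Q·S₀ / V = 186 × 1840 g/m³ / 77.10 m³ = 4439 g/(m³·d) = 4.439 kg soluble BOD₅/(m³·d).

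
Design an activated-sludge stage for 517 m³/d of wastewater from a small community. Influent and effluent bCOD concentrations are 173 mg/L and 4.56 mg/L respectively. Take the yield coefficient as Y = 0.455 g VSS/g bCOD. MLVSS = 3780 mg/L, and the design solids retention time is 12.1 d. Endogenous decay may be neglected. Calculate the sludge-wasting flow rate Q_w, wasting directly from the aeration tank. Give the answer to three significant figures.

Q_w ≈ 10.5 m³/d

With k_d = 0 the design equation reduces to V = Y Q (S₀−S) θ_c / X = 0.455 × 517 × (173 − 4.56) × 12.1 / 3780 = 126.8 m³.
With mixed-liquor wasting, θ_c = V/Q_w, so Q_w = V/θ_c = 126.8/12.1 = 10.48 m³/d.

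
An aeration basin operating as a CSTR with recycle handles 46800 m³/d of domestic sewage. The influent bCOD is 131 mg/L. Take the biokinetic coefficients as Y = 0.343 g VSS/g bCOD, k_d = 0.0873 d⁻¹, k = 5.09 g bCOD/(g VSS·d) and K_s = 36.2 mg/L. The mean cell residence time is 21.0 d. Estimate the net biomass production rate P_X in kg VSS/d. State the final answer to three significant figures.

P_X ≈ 725 kg VSS/d

For a completely mixed reactor with recycle the Lawrence–McCarty relation gives S = K_s·(1 + k_d·θ_c) / [θ_c·(Y·k − k_d) − 1] = 36.2 × (1 + 0.0873 × 21.0) / [21.0 × (0.343 × 5.09 − 0.0873) − 1] = 102.6 / 33.83 = 3.032 mg/L.
Y_obs = Y / (1 + k_d θ_c) = 0.343 / (1 + 0.0873 × 21.0) = 0.343 / 2.833 = 0.1211.
ΔS = 131 − 3.03 = 128.0 mg/L, so the substrate removal rate is 46800 × 128.0/1000 = 5989 kg bCOD/d.
Biomass produced: P_X = Y_obs·Q·ΔS = 0.1211 × 5989 ≈ 725.0 kg VSS/d.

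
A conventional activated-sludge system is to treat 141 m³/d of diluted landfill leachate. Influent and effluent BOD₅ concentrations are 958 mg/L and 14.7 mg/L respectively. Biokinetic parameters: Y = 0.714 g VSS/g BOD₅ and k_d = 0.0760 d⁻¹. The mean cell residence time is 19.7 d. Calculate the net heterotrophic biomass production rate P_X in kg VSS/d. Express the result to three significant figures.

P_X ≈ 38.0 kg VSS/d

Correct the yield for decay: Y_obs = Y/(1 + k_d θ_c) = 0.714 / (1 + 0.0760 × 19.7) = 0.714 / 2.497 = 0.2859.
Q·(S₀ − S) = 141 × (958 − 14.7) × 10⁻³ = 133.0 kg/d removed.
So the net sludge growth is P_X = 0.2859 × 133.0 = 38.03 kg VSS/d.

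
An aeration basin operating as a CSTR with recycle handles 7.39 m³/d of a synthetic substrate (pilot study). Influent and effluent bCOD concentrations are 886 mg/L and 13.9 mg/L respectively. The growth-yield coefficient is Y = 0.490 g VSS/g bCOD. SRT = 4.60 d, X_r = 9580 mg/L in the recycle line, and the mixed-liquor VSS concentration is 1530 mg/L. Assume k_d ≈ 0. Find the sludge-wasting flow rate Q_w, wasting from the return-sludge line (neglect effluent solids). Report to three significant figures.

Biomass mass balance (decay neglected): V·X = Y·Q·(S₀ − S)·θ_c, so V = 0.490 × 7.39 × (886 − 13.9) × 4.60 / 1530 = 9.495 m³.
θ_c = V·X/(Q_w·X_r) when wasting from the recycle, so Q_w = V·X/(θ_c·X_r) = 9.495 × 1530 / (4.60 × 9580) = 0.3296 m³/d.

Q_w ≈ 0.330 m³/d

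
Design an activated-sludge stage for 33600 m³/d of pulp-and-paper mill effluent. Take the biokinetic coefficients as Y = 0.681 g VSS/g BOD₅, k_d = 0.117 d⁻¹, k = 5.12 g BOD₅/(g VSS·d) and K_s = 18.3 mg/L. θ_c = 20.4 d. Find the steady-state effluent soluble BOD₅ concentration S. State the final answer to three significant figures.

S ≈ 0.915 mg/L

For a completely mixed reactor with recycle the Lawrence–McCarty relation gives S = K_s·(1 + k_d·θ_c) / [θ_c·(Y·k − k_d) − 1] = 18.3 × (1 + 0.117 × 20.4) / [20.4 × (0.681 × 5.12 − 0.117) − 1] = 61.98 / 67.74 = 0.9149 mg/L.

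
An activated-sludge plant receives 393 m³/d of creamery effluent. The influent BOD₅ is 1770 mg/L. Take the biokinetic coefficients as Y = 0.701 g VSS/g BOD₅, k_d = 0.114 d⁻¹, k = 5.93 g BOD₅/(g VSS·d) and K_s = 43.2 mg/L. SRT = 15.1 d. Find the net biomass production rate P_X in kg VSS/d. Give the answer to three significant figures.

P_X ≈ 179 kg VSS/d

For a completely mixed reactor with recycle the Lawrence–McCarty relation gives S = K_s·(1 + k_d·θ_c) / [θ_c·(Y·k − k_d) − 1] = 43.2 × (1 + 0.114 × 15.1) / [15.1 × (0.701 × 5.93 − 0.114) − 1] = 117.6 / 60.05 = 1.958 mg/L.
Observed yield with endogenous decay: Y_obs = Y / (1 + k_d·θ_c) = 0.701 / (1 + 0.114 × 15.1) = 0.701 / 2.721 = 0.2576 g VSS/g BOD₅.
ΔS = 1770 − 1.96 = 1768 mg/L, so the substrate removal rate is 393 × 1768/1000 = 694.8 kg BOD₅/d.
P_X = Y_obs · Q(S₀ − S) = 0.2576 × 694.8 = 179.0 kg VSS/d.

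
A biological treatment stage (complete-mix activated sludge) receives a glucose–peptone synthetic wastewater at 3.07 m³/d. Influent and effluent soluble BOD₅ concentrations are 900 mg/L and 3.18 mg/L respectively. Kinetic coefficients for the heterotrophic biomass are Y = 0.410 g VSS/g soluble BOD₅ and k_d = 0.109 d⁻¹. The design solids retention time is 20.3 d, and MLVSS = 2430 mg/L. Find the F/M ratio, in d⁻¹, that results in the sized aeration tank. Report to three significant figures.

From the SRT design equation V = Y Q (S₀−S) θ_c / [X (1 + k_d θ_c)] = 0.410 × 3.07 × (900 − 3.18) × 20.3 / [2430 × (1 + 0.109 × 20.3)] = 2.29×10^4 / 7807 = 2.935 m³.
F/M = applied load / biomass = Q·S₀/(V·X) = 3.07 × 900 / (2.935 × 2430) = 0.3874 d⁻¹.

F/M ≈ 0.387 d⁻¹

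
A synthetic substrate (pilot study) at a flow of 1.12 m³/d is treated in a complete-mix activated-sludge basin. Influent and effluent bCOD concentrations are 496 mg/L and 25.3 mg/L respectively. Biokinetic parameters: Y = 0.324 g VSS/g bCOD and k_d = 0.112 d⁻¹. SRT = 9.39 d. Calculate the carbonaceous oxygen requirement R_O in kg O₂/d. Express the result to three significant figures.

R_O ≈ 0.409 kg O₂/d

Correct the yield for decay: Y_obs = Y/(1 + k_d θ_c) = 0.324 / (1 + 0.112 × 9.39) = 0.324 / 2.052 = 0.1579.
Substrate removed = Q·(S₀ − S) = 1.12 m³/d × (496 − 25.3) g/m³ = 5.27×10^2 g/d = 0.5272 kg/d.
Net sludge production P_X = 0.1579 × 0.5272 = 0.08325 kg VSS/d.
Carbonaceous O₂ demand = substrate oxidised − cell-mass equivalent = 0.5272 − 1.42 × 0.08325 = 0.4090 kg O₂/d.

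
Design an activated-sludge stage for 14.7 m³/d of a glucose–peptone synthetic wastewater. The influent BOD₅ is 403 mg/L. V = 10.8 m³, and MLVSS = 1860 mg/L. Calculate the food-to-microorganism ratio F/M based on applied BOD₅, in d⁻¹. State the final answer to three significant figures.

F/M ≈ 0.295 d⁻¹

F/M = applied load / biomass = Q·S₀/(V·X) = 14.7 × 403 / (10.80 × 1860) = 0.2949 d⁻¹.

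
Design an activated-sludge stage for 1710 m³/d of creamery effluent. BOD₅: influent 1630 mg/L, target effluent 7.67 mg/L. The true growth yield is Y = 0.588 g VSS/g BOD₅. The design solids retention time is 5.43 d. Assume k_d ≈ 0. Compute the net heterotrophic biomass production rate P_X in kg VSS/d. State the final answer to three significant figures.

With endogenous decay neglected, the observed yield equals the true yield: Y_obs = Y = 0.588 g VSS/g BOD₅.
Q·(S₀ − S) = 1710 × (1630 − 7.67) × 10⁻³ = 2774 kg/d removed.
Biomass produced: P_X = Y_obs·Q·ΔS = 0.5880 × 2774 ≈ 1631 kg VSS/d.

P_X ≈ 1630 kg VSS/d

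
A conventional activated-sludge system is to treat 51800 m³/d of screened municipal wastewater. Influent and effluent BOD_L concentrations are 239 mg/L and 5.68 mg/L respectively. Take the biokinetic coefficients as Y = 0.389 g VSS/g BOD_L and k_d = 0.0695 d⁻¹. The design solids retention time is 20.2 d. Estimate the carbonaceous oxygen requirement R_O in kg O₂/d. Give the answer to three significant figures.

Observed yield with endogenous decay: Y_obs = Y / (1 + k_d·θ_c) = 0.389 / (1 + 0.0695 × 20.2) = 0.389 / 2.404 = 0.1618 g VSS/g BOD_L.
Substrate removed = Q·(S₀ − S) = 51800 m³/d × (239 − 5.68) g/m³ = 1.21×10^7 g/d = 12086 kg/d.
Biomass synthesised: P_X = Y_obs × 12086 = 1956 kg VSS/d.
Carbonaceous O₂ demand = substrate oxidised − cell-mass equivalent = 12086 − 1.42 × 1956 = 9309 kg O₂/d.

R_O ≈ 9310 kg O₂/d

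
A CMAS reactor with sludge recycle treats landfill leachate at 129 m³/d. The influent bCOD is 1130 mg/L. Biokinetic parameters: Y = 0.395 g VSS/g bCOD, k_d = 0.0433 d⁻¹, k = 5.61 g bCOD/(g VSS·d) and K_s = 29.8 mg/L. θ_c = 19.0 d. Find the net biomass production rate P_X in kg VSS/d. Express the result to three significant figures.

From the Monod/SRT balance for a CMAS, S = K_s·(1+k_d θ_c)/[θ_c·(Y k − k_d) − 1] = 29.8 × (1 + 0.0433 × 19.0) / [19.0 × (0.395 × 5.61 − 0.0433) − 1] = 54.32 / 40.28 = 1.348 mg/L.
Observed yield with endogenous decay: Y_obs = Y / (1 + k_d·θ_c) = 0.395 / (1 + 0.0433 × 19.0) = 0.395 / 1.823 = 0.2167 g VSS/g bCOD.
Q·(S₀ − S) = 129 × (1130 − 1.35) × 10⁻³ = 145.6 kg/d removed.
So the net sludge growth is P_X = 0.2167 × 145.6 = 31.55 kg VSS/d.

P_X ≈ 31.6 kg VSS/d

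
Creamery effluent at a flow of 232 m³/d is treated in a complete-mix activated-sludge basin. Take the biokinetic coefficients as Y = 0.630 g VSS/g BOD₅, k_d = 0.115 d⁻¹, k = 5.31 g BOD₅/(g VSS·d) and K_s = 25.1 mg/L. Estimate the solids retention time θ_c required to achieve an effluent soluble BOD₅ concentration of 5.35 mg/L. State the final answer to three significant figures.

Specific growth rate at S = 5.35 mg/L: μ = YkS/(K_s+S) = 0.630·5.31·5.35/(25.1+5.35) = 0.5878 d⁻¹.
Then 1/θ_c = μ − k_d = 0.5878 − 0.115 = 0.4728 d⁻¹, giving θ_c = 2.115 d.

θ_c ≈ 2.12 d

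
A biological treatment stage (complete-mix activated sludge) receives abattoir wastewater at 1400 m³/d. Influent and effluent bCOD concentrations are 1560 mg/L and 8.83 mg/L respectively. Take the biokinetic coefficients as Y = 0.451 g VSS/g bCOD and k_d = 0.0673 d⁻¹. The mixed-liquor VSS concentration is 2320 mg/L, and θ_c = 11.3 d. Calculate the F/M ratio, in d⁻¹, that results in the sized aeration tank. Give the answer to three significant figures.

From the SRT design equation V = Y Q (S₀−S) θ_c / [X (1 + k_d θ_c)] = 0.451 × 1400 × (1560 − 8.83) × 11.3 / [2320 × (1 + 0.0673 × 11.3)] = 1.11×10^7 / 4084 = 2710 m³.
Food-to-microorganism ratio F/M = Q S₀ / (V X) = 1400 × 1560 / (2710 × 2320) = 0.3474 d⁻¹.

F/M ≈ 0.347 d⁻¹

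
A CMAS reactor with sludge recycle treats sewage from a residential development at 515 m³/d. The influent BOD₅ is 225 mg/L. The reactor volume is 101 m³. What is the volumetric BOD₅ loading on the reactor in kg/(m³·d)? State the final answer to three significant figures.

Volumetric loading L_v = Q·S₀ / V = 515 × 225 g/m³ / 101.0 m³ = 1147 g/(m³·d) = 1.147 kg BOD₅/(m³·d).

L_v ≈ 1.15 kg BOD₅/(m³·d)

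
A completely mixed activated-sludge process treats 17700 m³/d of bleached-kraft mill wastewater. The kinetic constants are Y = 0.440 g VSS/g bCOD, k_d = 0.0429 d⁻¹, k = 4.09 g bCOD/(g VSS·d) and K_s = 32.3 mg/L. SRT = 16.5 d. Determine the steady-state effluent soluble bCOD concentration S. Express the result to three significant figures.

S ≈ 1.97 mg/L

Effluent substrate depends only on kinetics and SRT: S = K_s(1 + k_d θ_c) / [θ_c(Yk − k_d) − 1] = 32.3 × (1 + 0.0429 × 16.5) / [16.5 × (0.440 × 4.09 − 0.0429) − 1] = 55.16 / 27.99 = 1.971 mg/L.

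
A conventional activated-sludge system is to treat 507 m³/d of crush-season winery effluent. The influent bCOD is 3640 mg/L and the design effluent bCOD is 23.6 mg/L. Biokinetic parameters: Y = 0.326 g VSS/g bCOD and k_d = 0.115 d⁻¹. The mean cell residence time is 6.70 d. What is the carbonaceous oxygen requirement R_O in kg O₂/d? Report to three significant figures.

The observed yield is Y_obs = Y/(1 + k_d·θ_c) = 0.326 / (1 + 0.115 × 6.70) = 0.326 / 1.771 = 0.1841 g VSS per g bCOD removed.
Mass of bCOD removed per day: Q(S₀ − S) = 507 × 3616 g/m³ = 1834 kg/d.
Biomass synthesised: P_X = Y_obs × 1834 = 337.6 kg VSS/d.
Carbonaceous O₂ demand = substrate oxidised − cell-mass equivalent = 1834 − 1.42 × 337.6 = 1354 kg O₂/d.

R_O ≈ 1350 kg O₂/d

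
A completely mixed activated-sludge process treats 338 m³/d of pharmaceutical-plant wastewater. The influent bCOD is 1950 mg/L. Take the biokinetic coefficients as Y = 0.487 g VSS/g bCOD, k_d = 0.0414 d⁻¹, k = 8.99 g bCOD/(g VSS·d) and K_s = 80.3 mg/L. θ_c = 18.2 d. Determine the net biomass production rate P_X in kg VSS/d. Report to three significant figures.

P_X ≈ 183 kg VSS/d

For a completely mixed reactor with recycle the Lawrence–McCarty relation gives S = K_s·(1 + k_d·θ_c) / [θ_c·(Y·k − k_d) − 1] = 80.3 × (1 + 0.0414 × 18.2) / [18.2 × (0.487 × 8.99 − 0.0414) − 1] = 140.8 / 77.93 = 1.807 mg/L.
Y_obs = Y / (1 + k_d θ_c) = 0.487 / (1 + 0.0414 × 18.2) = 0.487 / 1.753 = 0.2777.
ΔS = 1950 − 1.81 = 1948 mg/L, so the substrate removal rate is 338 × 1948/1000 = 658.5 kg bCOD/d.
Net biomass production P_X = Y_obs × Q·(S₀ − S) = 0.2777 × 658.5 = 182.9 kg VSS/d.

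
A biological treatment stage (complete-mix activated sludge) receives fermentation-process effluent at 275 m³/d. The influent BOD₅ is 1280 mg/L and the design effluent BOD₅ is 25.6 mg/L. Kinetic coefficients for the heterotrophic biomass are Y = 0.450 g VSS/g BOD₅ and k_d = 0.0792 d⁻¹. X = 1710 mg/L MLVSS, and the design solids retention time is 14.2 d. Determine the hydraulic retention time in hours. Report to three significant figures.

τ ≈ 53.0 h

Rearranging the biomass balance for a CMAS with decay, V = Y·Q·ΔS·θ_c / [X·(1+k_d θ_c)] = 0.450 × 275 × (1280 − 25.6) × 14.2 / [1710 × (1 + 0.0792 × 14.2)] = 2.2×10^6 / 3633 = 606.7 m³.
Hydraulic retention time τ = V/Q = 606.7 / 275 = 2.206 d = 52.95 h.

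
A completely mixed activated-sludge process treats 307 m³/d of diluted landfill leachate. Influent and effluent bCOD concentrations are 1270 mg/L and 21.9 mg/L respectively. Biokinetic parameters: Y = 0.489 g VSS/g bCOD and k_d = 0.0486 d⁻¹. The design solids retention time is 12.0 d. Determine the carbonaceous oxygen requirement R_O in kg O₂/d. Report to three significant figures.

Correct the yield for decay: Y_obs = Y/(1 + k_d θ_c) = 0.489 / (1 + 0.0486 × 12.0) = 0.489 / 1.583 = 0.3089.
Substrate removed = Q·(S₀ − S) = 307 m³/d × (1270 − 21.9) g/m³ = 3.83×10^5 g/d = 383.2 kg/d.
P_X = Y_obs·Q·(S₀ − S) = 0.3089 × 383.2 = 118.3 kg VSS/d.
R_O = Q·(S₀ − S) − 1.42·P_X = 383.2 − 1.42 × 118.3 = 215.1 kg O₂/d.

R_O ≈ 215 kg O₂/d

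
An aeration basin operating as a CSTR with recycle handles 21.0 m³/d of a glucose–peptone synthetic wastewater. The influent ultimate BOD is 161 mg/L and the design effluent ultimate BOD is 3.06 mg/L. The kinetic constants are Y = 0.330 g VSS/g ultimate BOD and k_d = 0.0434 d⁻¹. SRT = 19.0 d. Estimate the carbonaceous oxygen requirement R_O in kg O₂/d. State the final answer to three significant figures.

R_O ≈ 2.46 kg O₂/d

Y_obs = Y / (1 + k_d θ_c) = 0.330 / (1 + 0.0434 × 19.0) = 0.330 / 1.825 = 0.1809.
Q·(S₀ − S) = 21.0 × (161 − 3.06) × 10⁻³ = 3.317 kg/d removed.
P_X = Y_obs·Q·(S₀ − S) = 0.1809 × 3.317 = 0.5999 kg VSS/d.
R_O = Q·ΔS − 1.42 P_X = 3.317 − 0.8518 = 2.465 kg O₂/d.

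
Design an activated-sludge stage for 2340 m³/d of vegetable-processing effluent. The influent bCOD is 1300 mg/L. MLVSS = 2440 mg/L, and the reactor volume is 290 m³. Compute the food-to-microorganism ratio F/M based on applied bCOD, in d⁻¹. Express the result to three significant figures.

F/M = applied load / biomass = Q·S₀/(V·X) = 2340 × 1300 / (290.0 × 2440) = 4.299 d⁻¹.

F/M ≈ 4.30 d⁻¹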